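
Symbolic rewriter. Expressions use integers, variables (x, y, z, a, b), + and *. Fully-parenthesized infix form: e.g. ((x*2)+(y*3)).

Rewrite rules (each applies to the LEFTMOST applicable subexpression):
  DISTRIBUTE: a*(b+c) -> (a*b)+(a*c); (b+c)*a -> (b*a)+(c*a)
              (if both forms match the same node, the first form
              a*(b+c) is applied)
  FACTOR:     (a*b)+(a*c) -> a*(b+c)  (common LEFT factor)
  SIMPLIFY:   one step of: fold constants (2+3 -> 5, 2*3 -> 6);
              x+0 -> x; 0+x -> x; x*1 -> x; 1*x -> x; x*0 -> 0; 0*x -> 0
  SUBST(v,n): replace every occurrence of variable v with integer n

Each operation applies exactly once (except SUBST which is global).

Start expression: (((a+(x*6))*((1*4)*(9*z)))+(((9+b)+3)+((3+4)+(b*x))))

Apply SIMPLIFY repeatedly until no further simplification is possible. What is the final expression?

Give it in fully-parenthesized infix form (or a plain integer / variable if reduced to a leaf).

Answer: (((a+(x*6))*(4*(9*z)))+(((9+b)+3)+(7+(b*x))))

Derivation:
Start: (((a+(x*6))*((1*4)*(9*z)))+(((9+b)+3)+((3+4)+(b*x))))
Step 1: at LRL: (1*4) -> 4; overall: (((a+(x*6))*((1*4)*(9*z)))+(((9+b)+3)+((3+4)+(b*x)))) -> (((a+(x*6))*(4*(9*z)))+(((9+b)+3)+((3+4)+(b*x))))
Step 2: at RRL: (3+4) -> 7; overall: (((a+(x*6))*(4*(9*z)))+(((9+b)+3)+((3+4)+(b*x)))) -> (((a+(x*6))*(4*(9*z)))+(((9+b)+3)+(7+(b*x))))
Fixed point: (((a+(x*6))*(4*(9*z)))+(((9+b)+3)+(7+(b*x))))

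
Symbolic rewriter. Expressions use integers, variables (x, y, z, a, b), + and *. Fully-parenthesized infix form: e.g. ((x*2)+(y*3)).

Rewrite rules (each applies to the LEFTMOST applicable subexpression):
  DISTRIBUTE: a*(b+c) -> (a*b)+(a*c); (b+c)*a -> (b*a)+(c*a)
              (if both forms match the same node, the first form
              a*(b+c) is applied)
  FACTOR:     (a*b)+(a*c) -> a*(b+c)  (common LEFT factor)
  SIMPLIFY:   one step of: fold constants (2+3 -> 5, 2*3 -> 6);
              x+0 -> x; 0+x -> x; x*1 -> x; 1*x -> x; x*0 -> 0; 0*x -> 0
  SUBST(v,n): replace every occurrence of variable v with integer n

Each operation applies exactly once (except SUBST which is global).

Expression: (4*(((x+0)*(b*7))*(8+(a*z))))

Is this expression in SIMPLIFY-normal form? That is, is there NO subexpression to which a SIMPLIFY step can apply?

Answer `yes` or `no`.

Expression: (4*(((x+0)*(b*7))*(8+(a*z))))
Scanning for simplifiable subexpressions (pre-order)...
  at root: (4*(((x+0)*(b*7))*(8+(a*z)))) (not simplifiable)
  at R: (((x+0)*(b*7))*(8+(a*z))) (not simplifiable)
  at RL: ((x+0)*(b*7)) (not simplifiable)
  at RLL: (x+0) (SIMPLIFIABLE)
  at RLR: (b*7) (not simplifiable)
  at RR: (8+(a*z)) (not simplifiable)
  at RRR: (a*z) (not simplifiable)
Found simplifiable subexpr at path RLL: (x+0)
One SIMPLIFY step would give: (4*((x*(b*7))*(8+(a*z))))
-> NOT in normal form.

Answer: no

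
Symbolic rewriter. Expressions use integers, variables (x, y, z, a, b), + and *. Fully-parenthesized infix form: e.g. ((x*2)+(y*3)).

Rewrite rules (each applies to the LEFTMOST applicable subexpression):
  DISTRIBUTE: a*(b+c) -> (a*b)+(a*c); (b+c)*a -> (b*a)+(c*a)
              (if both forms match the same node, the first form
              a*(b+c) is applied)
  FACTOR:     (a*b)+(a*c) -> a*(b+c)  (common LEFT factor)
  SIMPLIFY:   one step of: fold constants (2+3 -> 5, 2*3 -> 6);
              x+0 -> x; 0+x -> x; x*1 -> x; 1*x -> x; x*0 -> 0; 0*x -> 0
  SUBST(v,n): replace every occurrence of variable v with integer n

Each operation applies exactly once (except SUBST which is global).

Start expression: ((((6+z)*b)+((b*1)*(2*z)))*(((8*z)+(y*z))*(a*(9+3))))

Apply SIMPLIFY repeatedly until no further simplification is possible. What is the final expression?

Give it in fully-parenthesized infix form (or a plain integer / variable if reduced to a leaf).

Start: ((((6+z)*b)+((b*1)*(2*z)))*(((8*z)+(y*z))*(a*(9+3))))
Step 1: at LRL: (b*1) -> b; overall: ((((6+z)*b)+((b*1)*(2*z)))*(((8*z)+(y*z))*(a*(9+3)))) -> ((((6+z)*b)+(b*(2*z)))*(((8*z)+(y*z))*(a*(9+3))))
Step 2: at RRR: (9+3) -> 12; overall: ((((6+z)*b)+(b*(2*z)))*(((8*z)+(y*z))*(a*(9+3)))) -> ((((6+z)*b)+(b*(2*z)))*(((8*z)+(y*z))*(a*12)))
Fixed point: ((((6+z)*b)+(b*(2*z)))*(((8*z)+(y*z))*(a*12)))

Answer: ((((6+z)*b)+(b*(2*z)))*(((8*z)+(y*z))*(a*12)))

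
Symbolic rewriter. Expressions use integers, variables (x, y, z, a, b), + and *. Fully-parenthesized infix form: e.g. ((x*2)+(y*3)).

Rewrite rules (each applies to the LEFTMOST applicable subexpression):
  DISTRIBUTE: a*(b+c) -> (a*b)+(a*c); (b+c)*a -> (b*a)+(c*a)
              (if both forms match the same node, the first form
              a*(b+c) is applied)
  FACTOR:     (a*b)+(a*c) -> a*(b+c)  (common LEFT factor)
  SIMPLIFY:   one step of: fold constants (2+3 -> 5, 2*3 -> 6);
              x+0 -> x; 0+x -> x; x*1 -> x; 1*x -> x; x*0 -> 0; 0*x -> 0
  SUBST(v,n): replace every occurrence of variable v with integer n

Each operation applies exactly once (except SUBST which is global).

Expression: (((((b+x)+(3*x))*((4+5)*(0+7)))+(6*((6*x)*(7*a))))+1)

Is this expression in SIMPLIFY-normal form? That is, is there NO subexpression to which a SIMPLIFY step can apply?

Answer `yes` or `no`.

Expression: (((((b+x)+(3*x))*((4+5)*(0+7)))+(6*((6*x)*(7*a))))+1)
Scanning for simplifiable subexpressions (pre-order)...
  at root: (((((b+x)+(3*x))*((4+5)*(0+7)))+(6*((6*x)*(7*a))))+1) (not simplifiable)
  at L: ((((b+x)+(3*x))*((4+5)*(0+7)))+(6*((6*x)*(7*a)))) (not simplifiable)
  at LL: (((b+x)+(3*x))*((4+5)*(0+7))) (not simplifiable)
  at LLL: ((b+x)+(3*x)) (not simplifiable)
  at LLLL: (b+x) (not simplifiable)
  at LLLR: (3*x) (not simplifiable)
  at LLR: ((4+5)*(0+7)) (not simplifiable)
  at LLRL: (4+5) (SIMPLIFIABLE)
  at LLRR: (0+7) (SIMPLIFIABLE)
  at LR: (6*((6*x)*(7*a))) (not simplifiable)
  at LRR: ((6*x)*(7*a)) (not simplifiable)
  at LRRL: (6*x) (not simplifiable)
  at LRRR: (7*a) (not simplifiable)
Found simplifiable subexpr at path LLRL: (4+5)
One SIMPLIFY step would give: (((((b+x)+(3*x))*(9*(0+7)))+(6*((6*x)*(7*a))))+1)
-> NOT in normal form.

Answer: no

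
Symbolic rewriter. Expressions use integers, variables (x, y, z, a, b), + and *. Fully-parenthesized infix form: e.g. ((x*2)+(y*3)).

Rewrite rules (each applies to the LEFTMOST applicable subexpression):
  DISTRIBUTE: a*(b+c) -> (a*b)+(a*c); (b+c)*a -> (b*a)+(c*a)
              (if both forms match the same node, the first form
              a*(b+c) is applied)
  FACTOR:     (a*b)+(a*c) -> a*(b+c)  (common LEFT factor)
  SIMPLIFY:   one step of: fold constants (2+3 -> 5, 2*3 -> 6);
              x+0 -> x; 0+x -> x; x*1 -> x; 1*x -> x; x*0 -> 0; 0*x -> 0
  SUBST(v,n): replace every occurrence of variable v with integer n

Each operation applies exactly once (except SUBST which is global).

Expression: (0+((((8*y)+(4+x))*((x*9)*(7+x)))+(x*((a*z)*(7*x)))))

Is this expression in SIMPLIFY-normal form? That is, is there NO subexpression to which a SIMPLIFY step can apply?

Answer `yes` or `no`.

Answer: no

Derivation:
Expression: (0+((((8*y)+(4+x))*((x*9)*(7+x)))+(x*((a*z)*(7*x)))))
Scanning for simplifiable subexpressions (pre-order)...
  at root: (0+((((8*y)+(4+x))*((x*9)*(7+x)))+(x*((a*z)*(7*x))))) (SIMPLIFIABLE)
  at R: ((((8*y)+(4+x))*((x*9)*(7+x)))+(x*((a*z)*(7*x)))) (not simplifiable)
  at RL: (((8*y)+(4+x))*((x*9)*(7+x))) (not simplifiable)
  at RLL: ((8*y)+(4+x)) (not simplifiable)
  at RLLL: (8*y) (not simplifiable)
  at RLLR: (4+x) (not simplifiable)
  at RLR: ((x*9)*(7+x)) (not simplifiable)
  at RLRL: (x*9) (not simplifiable)
  at RLRR: (7+x) (not simplifiable)
  at RR: (x*((a*z)*(7*x))) (not simplifiable)
  at RRR: ((a*z)*(7*x)) (not simplifiable)
  at RRRL: (a*z) (not simplifiable)
  at RRRR: (7*x) (not simplifiable)
Found simplifiable subexpr at path root: (0+((((8*y)+(4+x))*((x*9)*(7+x)))+(x*((a*z)*(7*x)))))
One SIMPLIFY step would give: ((((8*y)+(4+x))*((x*9)*(7+x)))+(x*((a*z)*(7*x))))
-> NOT in normal form.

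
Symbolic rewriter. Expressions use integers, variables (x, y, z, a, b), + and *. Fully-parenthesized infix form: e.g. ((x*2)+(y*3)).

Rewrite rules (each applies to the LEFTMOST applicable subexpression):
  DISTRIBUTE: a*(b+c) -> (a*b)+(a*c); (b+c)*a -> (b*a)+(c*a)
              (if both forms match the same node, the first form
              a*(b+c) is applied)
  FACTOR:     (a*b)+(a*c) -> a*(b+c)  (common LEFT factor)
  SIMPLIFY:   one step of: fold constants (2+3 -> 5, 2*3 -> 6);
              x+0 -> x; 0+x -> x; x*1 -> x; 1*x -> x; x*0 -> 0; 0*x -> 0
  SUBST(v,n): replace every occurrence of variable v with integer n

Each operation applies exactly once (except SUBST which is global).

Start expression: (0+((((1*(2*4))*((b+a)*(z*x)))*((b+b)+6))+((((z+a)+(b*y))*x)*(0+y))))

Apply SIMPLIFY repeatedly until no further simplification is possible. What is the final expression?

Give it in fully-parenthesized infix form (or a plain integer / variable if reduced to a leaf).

Start: (0+((((1*(2*4))*((b+a)*(z*x)))*((b+b)+6))+((((z+a)+(b*y))*x)*(0+y))))
Step 1: at root: (0+((((1*(2*4))*((b+a)*(z*x)))*((b+b)+6))+((((z+a)+(b*y))*x)*(0+y)))) -> ((((1*(2*4))*((b+a)*(z*x)))*((b+b)+6))+((((z+a)+(b*y))*x)*(0+y))); overall: (0+((((1*(2*4))*((b+a)*(z*x)))*((b+b)+6))+((((z+a)+(b*y))*x)*(0+y)))) -> ((((1*(2*4))*((b+a)*(z*x)))*((b+b)+6))+((((z+a)+(b*y))*x)*(0+y)))
Step 2: at LLL: (1*(2*4)) -> (2*4); overall: ((((1*(2*4))*((b+a)*(z*x)))*((b+b)+6))+((((z+a)+(b*y))*x)*(0+y))) -> ((((2*4)*((b+a)*(z*x)))*((b+b)+6))+((((z+a)+(b*y))*x)*(0+y)))
Step 3: at LLL: (2*4) -> 8; overall: ((((2*4)*((b+a)*(z*x)))*((b+b)+6))+((((z+a)+(b*y))*x)*(0+y))) -> (((8*((b+a)*(z*x)))*((b+b)+6))+((((z+a)+(b*y))*x)*(0+y)))
Step 4: at RR: (0+y) -> y; overall: (((8*((b+a)*(z*x)))*((b+b)+6))+((((z+a)+(b*y))*x)*(0+y))) -> (((8*((b+a)*(z*x)))*((b+b)+6))+((((z+a)+(b*y))*x)*y))
Fixed point: (((8*((b+a)*(z*x)))*((b+b)+6))+((((z+a)+(b*y))*x)*y))

Answer: (((8*((b+a)*(z*x)))*((b+b)+6))+((((z+a)+(b*y))*x)*y))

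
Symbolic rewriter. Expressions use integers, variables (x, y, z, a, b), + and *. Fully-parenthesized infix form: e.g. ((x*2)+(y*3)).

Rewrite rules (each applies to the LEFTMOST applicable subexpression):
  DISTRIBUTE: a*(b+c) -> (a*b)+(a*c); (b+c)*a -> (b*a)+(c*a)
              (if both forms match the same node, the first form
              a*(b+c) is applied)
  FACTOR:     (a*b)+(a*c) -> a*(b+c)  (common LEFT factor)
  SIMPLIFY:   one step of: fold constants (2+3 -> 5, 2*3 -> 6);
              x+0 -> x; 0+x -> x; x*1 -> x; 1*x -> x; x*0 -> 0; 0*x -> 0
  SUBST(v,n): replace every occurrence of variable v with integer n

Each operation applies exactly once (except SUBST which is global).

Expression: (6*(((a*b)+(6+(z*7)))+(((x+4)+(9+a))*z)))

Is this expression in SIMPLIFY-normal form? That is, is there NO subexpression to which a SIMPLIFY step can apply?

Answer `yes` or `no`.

Expression: (6*(((a*b)+(6+(z*7)))+(((x+4)+(9+a))*z)))
Scanning for simplifiable subexpressions (pre-order)...
  at root: (6*(((a*b)+(6+(z*7)))+(((x+4)+(9+a))*z))) (not simplifiable)
  at R: (((a*b)+(6+(z*7)))+(((x+4)+(9+a))*z)) (not simplifiable)
  at RL: ((a*b)+(6+(z*7))) (not simplifiable)
  at RLL: (a*b) (not simplifiable)
  at RLR: (6+(z*7)) (not simplifiable)
  at RLRR: (z*7) (not simplifiable)
  at RR: (((x+4)+(9+a))*z) (not simplifiable)
  at RRL: ((x+4)+(9+a)) (not simplifiable)
  at RRLL: (x+4) (not simplifiable)
  at RRLR: (9+a) (not simplifiable)
Result: no simplifiable subexpression found -> normal form.

Answer: yes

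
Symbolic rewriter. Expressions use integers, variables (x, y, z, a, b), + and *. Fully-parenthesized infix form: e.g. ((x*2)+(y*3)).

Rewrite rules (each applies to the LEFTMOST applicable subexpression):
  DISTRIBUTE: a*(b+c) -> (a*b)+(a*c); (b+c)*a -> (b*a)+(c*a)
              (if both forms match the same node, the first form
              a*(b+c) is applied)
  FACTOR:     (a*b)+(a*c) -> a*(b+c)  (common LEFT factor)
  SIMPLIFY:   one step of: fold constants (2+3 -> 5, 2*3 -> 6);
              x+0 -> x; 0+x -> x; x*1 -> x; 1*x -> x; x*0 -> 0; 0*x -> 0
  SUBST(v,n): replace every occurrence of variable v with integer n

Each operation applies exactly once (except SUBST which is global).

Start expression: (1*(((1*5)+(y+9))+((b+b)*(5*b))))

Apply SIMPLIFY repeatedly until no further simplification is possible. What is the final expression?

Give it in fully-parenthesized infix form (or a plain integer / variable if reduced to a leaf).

Start: (1*(((1*5)+(y+9))+((b+b)*(5*b))))
Step 1: at root: (1*(((1*5)+(y+9))+((b+b)*(5*b)))) -> (((1*5)+(y+9))+((b+b)*(5*b))); overall: (1*(((1*5)+(y+9))+((b+b)*(5*b)))) -> (((1*5)+(y+9))+((b+b)*(5*b)))
Step 2: at LL: (1*5) -> 5; overall: (((1*5)+(y+9))+((b+b)*(5*b))) -> ((5+(y+9))+((b+b)*(5*b)))
Fixed point: ((5+(y+9))+((b+b)*(5*b)))

Answer: ((5+(y+9))+((b+b)*(5*b)))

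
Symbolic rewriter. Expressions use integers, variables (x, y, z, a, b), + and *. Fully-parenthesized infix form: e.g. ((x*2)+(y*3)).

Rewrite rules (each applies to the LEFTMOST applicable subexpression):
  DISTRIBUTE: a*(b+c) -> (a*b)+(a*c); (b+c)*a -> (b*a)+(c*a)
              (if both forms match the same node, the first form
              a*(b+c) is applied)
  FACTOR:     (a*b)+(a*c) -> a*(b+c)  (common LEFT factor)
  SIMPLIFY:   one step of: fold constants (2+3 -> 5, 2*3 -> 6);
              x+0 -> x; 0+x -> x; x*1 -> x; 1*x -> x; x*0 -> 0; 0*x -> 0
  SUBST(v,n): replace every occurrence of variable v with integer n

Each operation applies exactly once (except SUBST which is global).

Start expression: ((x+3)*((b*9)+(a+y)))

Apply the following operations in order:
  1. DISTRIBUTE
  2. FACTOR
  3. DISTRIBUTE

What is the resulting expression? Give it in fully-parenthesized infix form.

Answer: (((x+3)*(b*9))+((x+3)*(a+y)))

Derivation:
Start: ((x+3)*((b*9)+(a+y)))
Apply DISTRIBUTE at root (target: ((x+3)*((b*9)+(a+y)))): ((x+3)*((b*9)+(a+y))) -> (((x+3)*(b*9))+((x+3)*(a+y)))
Apply FACTOR at root (target: (((x+3)*(b*9))+((x+3)*(a+y)))): (((x+3)*(b*9))+((x+3)*(a+y))) -> ((x+3)*((b*9)+(a+y)))
Apply DISTRIBUTE at root (target: ((x+3)*((b*9)+(a+y)))): ((x+3)*((b*9)+(a+y))) -> (((x+3)*(b*9))+((x+3)*(a+y)))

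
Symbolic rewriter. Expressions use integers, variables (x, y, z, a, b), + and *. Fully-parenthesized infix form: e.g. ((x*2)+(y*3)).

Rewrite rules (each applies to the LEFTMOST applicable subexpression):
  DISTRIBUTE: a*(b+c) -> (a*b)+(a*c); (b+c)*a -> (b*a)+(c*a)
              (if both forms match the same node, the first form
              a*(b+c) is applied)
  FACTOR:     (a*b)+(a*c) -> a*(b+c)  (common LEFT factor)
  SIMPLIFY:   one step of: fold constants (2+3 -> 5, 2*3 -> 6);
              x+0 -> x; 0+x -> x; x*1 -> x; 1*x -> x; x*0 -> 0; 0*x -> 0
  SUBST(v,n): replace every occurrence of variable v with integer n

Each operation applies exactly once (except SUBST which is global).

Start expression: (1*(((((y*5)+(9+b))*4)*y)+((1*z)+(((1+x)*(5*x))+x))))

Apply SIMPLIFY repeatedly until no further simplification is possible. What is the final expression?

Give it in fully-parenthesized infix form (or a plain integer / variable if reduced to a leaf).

Start: (1*(((((y*5)+(9+b))*4)*y)+((1*z)+(((1+x)*(5*x))+x))))
Step 1: at root: (1*(((((y*5)+(9+b))*4)*y)+((1*z)+(((1+x)*(5*x))+x)))) -> (((((y*5)+(9+b))*4)*y)+((1*z)+(((1+x)*(5*x))+x))); overall: (1*(((((y*5)+(9+b))*4)*y)+((1*z)+(((1+x)*(5*x))+x)))) -> (((((y*5)+(9+b))*4)*y)+((1*z)+(((1+x)*(5*x))+x)))
Step 2: at RL: (1*z) -> z; overall: (((((y*5)+(9+b))*4)*y)+((1*z)+(((1+x)*(5*x))+x))) -> (((((y*5)+(9+b))*4)*y)+(z+(((1+x)*(5*x))+x)))
Fixed point: (((((y*5)+(9+b))*4)*y)+(z+(((1+x)*(5*x))+x)))

Answer: (((((y*5)+(9+b))*4)*y)+(z+(((1+x)*(5*x))+x)))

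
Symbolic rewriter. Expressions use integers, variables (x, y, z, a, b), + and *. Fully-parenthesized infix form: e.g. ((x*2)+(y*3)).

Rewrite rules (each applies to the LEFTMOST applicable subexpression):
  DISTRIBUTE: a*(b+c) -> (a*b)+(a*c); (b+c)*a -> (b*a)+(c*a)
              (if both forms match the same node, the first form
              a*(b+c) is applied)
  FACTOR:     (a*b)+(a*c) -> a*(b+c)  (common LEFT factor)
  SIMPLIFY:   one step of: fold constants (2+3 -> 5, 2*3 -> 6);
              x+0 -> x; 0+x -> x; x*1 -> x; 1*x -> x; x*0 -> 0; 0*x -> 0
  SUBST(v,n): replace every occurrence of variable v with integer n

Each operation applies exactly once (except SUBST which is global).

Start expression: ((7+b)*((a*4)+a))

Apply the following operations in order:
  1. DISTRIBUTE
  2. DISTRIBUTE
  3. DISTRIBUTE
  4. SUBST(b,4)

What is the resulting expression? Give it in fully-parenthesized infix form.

Start: ((7+b)*((a*4)+a))
Apply DISTRIBUTE at root (target: ((7+b)*((a*4)+a))): ((7+b)*((a*4)+a)) -> (((7+b)*(a*4))+((7+b)*a))
Apply DISTRIBUTE at L (target: ((7+b)*(a*4))): (((7+b)*(a*4))+((7+b)*a)) -> (((7*(a*4))+(b*(a*4)))+((7+b)*a))
Apply DISTRIBUTE at R (target: ((7+b)*a)): (((7*(a*4))+(b*(a*4)))+((7+b)*a)) -> (((7*(a*4))+(b*(a*4)))+((7*a)+(b*a)))
Apply SUBST(b,4): (((7*(a*4))+(b*(a*4)))+((7*a)+(b*a))) -> (((7*(a*4))+(4*(a*4)))+((7*a)+(4*a)))

Answer: (((7*(a*4))+(4*(a*4)))+((7*a)+(4*a)))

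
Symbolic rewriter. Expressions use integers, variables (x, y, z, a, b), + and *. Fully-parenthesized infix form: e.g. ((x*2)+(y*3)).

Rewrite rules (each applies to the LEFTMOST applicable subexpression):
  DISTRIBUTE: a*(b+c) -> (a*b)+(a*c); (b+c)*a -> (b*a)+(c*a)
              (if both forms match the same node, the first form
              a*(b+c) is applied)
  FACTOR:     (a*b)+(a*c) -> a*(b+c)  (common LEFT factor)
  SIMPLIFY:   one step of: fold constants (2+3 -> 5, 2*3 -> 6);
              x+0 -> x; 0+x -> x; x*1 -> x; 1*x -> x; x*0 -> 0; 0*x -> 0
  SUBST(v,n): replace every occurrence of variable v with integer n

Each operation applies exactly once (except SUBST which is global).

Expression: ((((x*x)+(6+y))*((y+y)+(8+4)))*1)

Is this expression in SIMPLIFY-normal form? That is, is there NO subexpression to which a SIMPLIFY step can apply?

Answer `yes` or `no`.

Expression: ((((x*x)+(6+y))*((y+y)+(8+4)))*1)
Scanning for simplifiable subexpressions (pre-order)...
  at root: ((((x*x)+(6+y))*((y+y)+(8+4)))*1) (SIMPLIFIABLE)
  at L: (((x*x)+(6+y))*((y+y)+(8+4))) (not simplifiable)
  at LL: ((x*x)+(6+y)) (not simplifiable)
  at LLL: (x*x) (not simplifiable)
  at LLR: (6+y) (not simplifiable)
  at LR: ((y+y)+(8+4)) (not simplifiable)
  at LRL: (y+y) (not simplifiable)
  at LRR: (8+4) (SIMPLIFIABLE)
Found simplifiable subexpr at path root: ((((x*x)+(6+y))*((y+y)+(8+4)))*1)
One SIMPLIFY step would give: (((x*x)+(6+y))*((y+y)+(8+4)))
-> NOT in normal form.

Answer: no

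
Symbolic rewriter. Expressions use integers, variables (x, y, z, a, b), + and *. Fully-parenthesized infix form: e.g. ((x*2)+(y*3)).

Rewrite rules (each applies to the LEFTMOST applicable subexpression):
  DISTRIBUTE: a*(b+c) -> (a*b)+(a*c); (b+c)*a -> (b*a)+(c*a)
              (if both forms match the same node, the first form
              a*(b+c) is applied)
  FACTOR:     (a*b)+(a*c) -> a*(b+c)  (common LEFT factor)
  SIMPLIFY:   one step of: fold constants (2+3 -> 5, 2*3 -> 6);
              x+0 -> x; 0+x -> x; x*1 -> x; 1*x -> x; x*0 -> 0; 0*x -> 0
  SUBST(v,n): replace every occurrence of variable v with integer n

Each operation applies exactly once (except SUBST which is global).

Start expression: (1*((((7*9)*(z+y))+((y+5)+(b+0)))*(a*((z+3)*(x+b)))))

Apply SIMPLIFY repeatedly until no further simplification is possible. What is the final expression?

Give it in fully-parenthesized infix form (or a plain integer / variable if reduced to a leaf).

Start: (1*((((7*9)*(z+y))+((y+5)+(b+0)))*(a*((z+3)*(x+b)))))
Step 1: at root: (1*((((7*9)*(z+y))+((y+5)+(b+0)))*(a*((z+3)*(x+b))))) -> ((((7*9)*(z+y))+((y+5)+(b+0)))*(a*((z+3)*(x+b)))); overall: (1*((((7*9)*(z+y))+((y+5)+(b+0)))*(a*((z+3)*(x+b))))) -> ((((7*9)*(z+y))+((y+5)+(b+0)))*(a*((z+3)*(x+b))))
Step 2: at LLL: (7*9) -> 63; overall: ((((7*9)*(z+y))+((y+5)+(b+0)))*(a*((z+3)*(x+b)))) -> (((63*(z+y))+((y+5)+(b+0)))*(a*((z+3)*(x+b))))
Step 3: at LRR: (b+0) -> b; overall: (((63*(z+y))+((y+5)+(b+0)))*(a*((z+3)*(x+b)))) -> (((63*(z+y))+((y+5)+b))*(a*((z+3)*(x+b))))
Fixed point: (((63*(z+y))+((y+5)+b))*(a*((z+3)*(x+b))))

Answer: (((63*(z+y))+((y+5)+b))*(a*((z+3)*(x+b))))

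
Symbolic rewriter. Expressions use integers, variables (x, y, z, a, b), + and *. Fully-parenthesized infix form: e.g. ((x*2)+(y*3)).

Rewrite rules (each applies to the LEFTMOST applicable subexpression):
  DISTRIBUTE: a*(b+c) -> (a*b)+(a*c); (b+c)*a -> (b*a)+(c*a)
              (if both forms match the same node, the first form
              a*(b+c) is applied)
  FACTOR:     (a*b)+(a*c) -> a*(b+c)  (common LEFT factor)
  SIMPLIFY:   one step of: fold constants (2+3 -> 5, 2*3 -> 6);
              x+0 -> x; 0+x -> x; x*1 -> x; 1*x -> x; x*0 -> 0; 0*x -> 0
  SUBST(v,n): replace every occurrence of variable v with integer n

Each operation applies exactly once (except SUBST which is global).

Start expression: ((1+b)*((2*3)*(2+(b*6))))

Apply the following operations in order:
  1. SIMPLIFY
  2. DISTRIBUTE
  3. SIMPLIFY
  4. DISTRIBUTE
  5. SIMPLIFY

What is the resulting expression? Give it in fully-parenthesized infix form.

Start: ((1+b)*((2*3)*(2+(b*6))))
Apply SIMPLIFY at RL (target: (2*3)): ((1+b)*((2*3)*(2+(b*6)))) -> ((1+b)*(6*(2+(b*6))))
Apply DISTRIBUTE at root (target: ((1+b)*(6*(2+(b*6))))): ((1+b)*(6*(2+(b*6)))) -> ((1*(6*(2+(b*6))))+(b*(6*(2+(b*6)))))
Apply SIMPLIFY at L (target: (1*(6*(2+(b*6))))): ((1*(6*(2+(b*6))))+(b*(6*(2+(b*6))))) -> ((6*(2+(b*6)))+(b*(6*(2+(b*6)))))
Apply DISTRIBUTE at L (target: (6*(2+(b*6)))): ((6*(2+(b*6)))+(b*(6*(2+(b*6))))) -> (((6*2)+(6*(b*6)))+(b*(6*(2+(b*6)))))
Apply SIMPLIFY at LL (target: (6*2)): (((6*2)+(6*(b*6)))+(b*(6*(2+(b*6))))) -> ((12+(6*(b*6)))+(b*(6*(2+(b*6)))))

Answer: ((12+(6*(b*6)))+(b*(6*(2+(b*6)))))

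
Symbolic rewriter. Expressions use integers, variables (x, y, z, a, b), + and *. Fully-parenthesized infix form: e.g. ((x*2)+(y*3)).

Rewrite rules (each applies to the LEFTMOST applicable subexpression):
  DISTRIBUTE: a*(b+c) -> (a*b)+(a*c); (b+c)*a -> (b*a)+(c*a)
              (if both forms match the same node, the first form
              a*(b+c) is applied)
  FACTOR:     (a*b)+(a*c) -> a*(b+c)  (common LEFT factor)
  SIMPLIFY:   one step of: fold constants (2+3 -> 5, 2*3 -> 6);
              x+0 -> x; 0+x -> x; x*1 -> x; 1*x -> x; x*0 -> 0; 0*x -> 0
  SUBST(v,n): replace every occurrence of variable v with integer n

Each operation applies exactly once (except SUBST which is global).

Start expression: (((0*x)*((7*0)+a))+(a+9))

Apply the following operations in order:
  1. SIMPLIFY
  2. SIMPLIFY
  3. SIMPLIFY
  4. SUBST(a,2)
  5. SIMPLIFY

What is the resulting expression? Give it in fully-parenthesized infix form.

Start: (((0*x)*((7*0)+a))+(a+9))
Apply SIMPLIFY at LL (target: (0*x)): (((0*x)*((7*0)+a))+(a+9)) -> ((0*((7*0)+a))+(a+9))
Apply SIMPLIFY at L (target: (0*((7*0)+a))): ((0*((7*0)+a))+(a+9)) -> (0+(a+9))
Apply SIMPLIFY at root (target: (0+(a+9))): (0+(a+9)) -> (a+9)
Apply SUBST(a,2): (a+9) -> (2+9)
Apply SIMPLIFY at root (target: (2+9)): (2+9) -> 11

Answer: 11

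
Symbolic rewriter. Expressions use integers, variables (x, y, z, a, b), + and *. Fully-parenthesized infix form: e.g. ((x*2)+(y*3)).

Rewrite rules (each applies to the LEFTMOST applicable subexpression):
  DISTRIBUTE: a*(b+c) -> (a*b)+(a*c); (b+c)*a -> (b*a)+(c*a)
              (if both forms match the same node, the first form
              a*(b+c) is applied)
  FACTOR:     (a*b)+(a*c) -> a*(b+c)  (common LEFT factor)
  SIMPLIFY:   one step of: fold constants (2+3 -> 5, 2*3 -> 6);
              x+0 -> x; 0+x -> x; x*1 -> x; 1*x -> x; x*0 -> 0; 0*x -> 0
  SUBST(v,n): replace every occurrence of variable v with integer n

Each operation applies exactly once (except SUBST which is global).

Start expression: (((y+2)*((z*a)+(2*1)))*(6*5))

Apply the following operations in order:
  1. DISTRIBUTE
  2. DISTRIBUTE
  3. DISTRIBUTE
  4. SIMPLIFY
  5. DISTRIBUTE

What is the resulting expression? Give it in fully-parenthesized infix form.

Start: (((y+2)*((z*a)+(2*1)))*(6*5))
Apply DISTRIBUTE at L (target: ((y+2)*((z*a)+(2*1)))): (((y+2)*((z*a)+(2*1)))*(6*5)) -> ((((y+2)*(z*a))+((y+2)*(2*1)))*(6*5))
Apply DISTRIBUTE at root (target: ((((y+2)*(z*a))+((y+2)*(2*1)))*(6*5))): ((((y+2)*(z*a))+((y+2)*(2*1)))*(6*5)) -> ((((y+2)*(z*a))*(6*5))+(((y+2)*(2*1))*(6*5)))
Apply DISTRIBUTE at LL (target: ((y+2)*(z*a))): ((((y+2)*(z*a))*(6*5))+(((y+2)*(2*1))*(6*5))) -> ((((y*(z*a))+(2*(z*a)))*(6*5))+(((y+2)*(2*1))*(6*5)))
Apply SIMPLIFY at LR (target: (6*5)): ((((y*(z*a))+(2*(z*a)))*(6*5))+(((y+2)*(2*1))*(6*5))) -> ((((y*(z*a))+(2*(z*a)))*30)+(((y+2)*(2*1))*(6*5)))
Apply DISTRIBUTE at L (target: (((y*(z*a))+(2*(z*a)))*30)): ((((y*(z*a))+(2*(z*a)))*30)+(((y+2)*(2*1))*(6*5))) -> ((((y*(z*a))*30)+((2*(z*a))*30))+(((y+2)*(2*1))*(6*5)))

Answer: ((((y*(z*a))*30)+((2*(z*a))*30))+(((y+2)*(2*1))*(6*5)))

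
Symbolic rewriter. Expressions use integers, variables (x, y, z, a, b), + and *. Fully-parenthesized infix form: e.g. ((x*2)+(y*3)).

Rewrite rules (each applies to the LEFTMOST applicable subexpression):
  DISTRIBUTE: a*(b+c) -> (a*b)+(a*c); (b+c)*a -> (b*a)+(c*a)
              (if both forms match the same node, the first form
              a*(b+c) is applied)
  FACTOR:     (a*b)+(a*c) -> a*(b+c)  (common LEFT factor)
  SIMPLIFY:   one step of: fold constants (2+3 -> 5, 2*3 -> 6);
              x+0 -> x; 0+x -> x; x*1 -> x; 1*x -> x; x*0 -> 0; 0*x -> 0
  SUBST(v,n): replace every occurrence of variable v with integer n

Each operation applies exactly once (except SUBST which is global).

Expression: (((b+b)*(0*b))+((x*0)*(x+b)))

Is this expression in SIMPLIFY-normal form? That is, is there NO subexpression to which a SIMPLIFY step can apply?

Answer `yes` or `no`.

Expression: (((b+b)*(0*b))+((x*0)*(x+b)))
Scanning for simplifiable subexpressions (pre-order)...
  at root: (((b+b)*(0*b))+((x*0)*(x+b))) (not simplifiable)
  at L: ((b+b)*(0*b)) (not simplifiable)
  at LL: (b+b) (not simplifiable)
  at LR: (0*b) (SIMPLIFIABLE)
  at R: ((x*0)*(x+b)) (not simplifiable)
  at RL: (x*0) (SIMPLIFIABLE)
  at RR: (x+b) (not simplifiable)
Found simplifiable subexpr at path LR: (0*b)
One SIMPLIFY step would give: (((b+b)*0)+((x*0)*(x+b)))
-> NOT in normal form.

Answer: no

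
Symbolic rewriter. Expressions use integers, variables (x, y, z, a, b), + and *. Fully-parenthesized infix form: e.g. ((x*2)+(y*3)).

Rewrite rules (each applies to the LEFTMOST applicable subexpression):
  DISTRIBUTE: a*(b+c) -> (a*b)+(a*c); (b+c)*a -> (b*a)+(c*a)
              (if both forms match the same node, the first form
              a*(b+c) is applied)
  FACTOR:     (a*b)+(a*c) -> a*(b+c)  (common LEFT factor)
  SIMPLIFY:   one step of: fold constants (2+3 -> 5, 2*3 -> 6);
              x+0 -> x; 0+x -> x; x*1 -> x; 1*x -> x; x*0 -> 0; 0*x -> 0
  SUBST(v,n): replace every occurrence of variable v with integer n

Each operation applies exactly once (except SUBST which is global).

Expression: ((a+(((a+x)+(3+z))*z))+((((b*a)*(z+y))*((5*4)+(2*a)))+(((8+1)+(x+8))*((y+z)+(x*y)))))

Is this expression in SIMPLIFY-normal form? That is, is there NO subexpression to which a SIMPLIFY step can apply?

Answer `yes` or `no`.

Expression: ((a+(((a+x)+(3+z))*z))+((((b*a)*(z+y))*((5*4)+(2*a)))+(((8+1)+(x+8))*((y+z)+(x*y)))))
Scanning for simplifiable subexpressions (pre-order)...
  at root: ((a+(((a+x)+(3+z))*z))+((((b*a)*(z+y))*((5*4)+(2*a)))+(((8+1)+(x+8))*((y+z)+(x*y))))) (not simplifiable)
  at L: (a+(((a+x)+(3+z))*z)) (not simplifiable)
  at LR: (((a+x)+(3+z))*z) (not simplifiable)
  at LRL: ((a+x)+(3+z)) (not simplifiable)
  at LRLL: (a+x) (not simplifiable)
  at LRLR: (3+z) (not simplifiable)
  at R: ((((b*a)*(z+y))*((5*4)+(2*a)))+(((8+1)+(x+8))*((y+z)+(x*y)))) (not simplifiable)
  at RL: (((b*a)*(z+y))*((5*4)+(2*a))) (not simplifiable)
  at RLL: ((b*a)*(z+y)) (not simplifiable)
  at RLLL: (b*a) (not simplifiable)
  at RLLR: (z+y) (not simplifiable)
  at RLR: ((5*4)+(2*a)) (not simplifiable)
  at RLRL: (5*4) (SIMPLIFIABLE)
  at RLRR: (2*a) (not simplifiable)
  at RR: (((8+1)+(x+8))*((y+z)+(x*y))) (not simplifiable)
  at RRL: ((8+1)+(x+8)) (not simplifiable)
  at RRLL: (8+1) (SIMPLIFIABLE)
  at RRLR: (x+8) (not simplifiable)
  at RRR: ((y+z)+(x*y)) (not simplifiable)
  at RRRL: (y+z) (not simplifiable)
  at RRRR: (x*y) (not simplifiable)
Found simplifiable subexpr at path RLRL: (5*4)
One SIMPLIFY step would give: ((a+(((a+x)+(3+z))*z))+((((b*a)*(z+y))*(20+(2*a)))+(((8+1)+(x+8))*((y+z)+(x*y)))))
-> NOT in normal form.

Answer: no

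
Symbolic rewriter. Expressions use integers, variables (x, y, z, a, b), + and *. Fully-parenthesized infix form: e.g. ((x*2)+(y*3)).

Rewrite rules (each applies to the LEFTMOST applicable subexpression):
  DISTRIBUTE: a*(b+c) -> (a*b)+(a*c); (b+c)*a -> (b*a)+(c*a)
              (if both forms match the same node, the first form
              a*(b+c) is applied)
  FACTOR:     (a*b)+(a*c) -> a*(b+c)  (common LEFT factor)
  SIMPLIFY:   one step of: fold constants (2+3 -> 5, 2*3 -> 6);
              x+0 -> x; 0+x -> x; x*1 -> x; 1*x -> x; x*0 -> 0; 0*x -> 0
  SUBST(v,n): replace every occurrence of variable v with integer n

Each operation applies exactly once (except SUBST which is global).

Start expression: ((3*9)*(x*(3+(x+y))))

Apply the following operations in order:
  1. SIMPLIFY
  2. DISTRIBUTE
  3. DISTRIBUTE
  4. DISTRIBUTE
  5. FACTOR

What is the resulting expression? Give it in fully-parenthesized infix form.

Answer: (27*((x*3)+((x*x)+(x*y))))

Derivation:
Start: ((3*9)*(x*(3+(x+y))))
Apply SIMPLIFY at L (target: (3*9)): ((3*9)*(x*(3+(x+y)))) -> (27*(x*(3+(x+y))))
Apply DISTRIBUTE at R (target: (x*(3+(x+y)))): (27*(x*(3+(x+y)))) -> (27*((x*3)+(x*(x+y))))
Apply DISTRIBUTE at root (target: (27*((x*3)+(x*(x+y))))): (27*((x*3)+(x*(x+y)))) -> ((27*(x*3))+(27*(x*(x+y))))
Apply DISTRIBUTE at RR (target: (x*(x+y))): ((27*(x*3))+(27*(x*(x+y)))) -> ((27*(x*3))+(27*((x*x)+(x*y))))
Apply FACTOR at root (target: ((27*(x*3))+(27*((x*x)+(x*y))))): ((27*(x*3))+(27*((x*x)+(x*y)))) -> (27*((x*3)+((x*x)+(x*y))))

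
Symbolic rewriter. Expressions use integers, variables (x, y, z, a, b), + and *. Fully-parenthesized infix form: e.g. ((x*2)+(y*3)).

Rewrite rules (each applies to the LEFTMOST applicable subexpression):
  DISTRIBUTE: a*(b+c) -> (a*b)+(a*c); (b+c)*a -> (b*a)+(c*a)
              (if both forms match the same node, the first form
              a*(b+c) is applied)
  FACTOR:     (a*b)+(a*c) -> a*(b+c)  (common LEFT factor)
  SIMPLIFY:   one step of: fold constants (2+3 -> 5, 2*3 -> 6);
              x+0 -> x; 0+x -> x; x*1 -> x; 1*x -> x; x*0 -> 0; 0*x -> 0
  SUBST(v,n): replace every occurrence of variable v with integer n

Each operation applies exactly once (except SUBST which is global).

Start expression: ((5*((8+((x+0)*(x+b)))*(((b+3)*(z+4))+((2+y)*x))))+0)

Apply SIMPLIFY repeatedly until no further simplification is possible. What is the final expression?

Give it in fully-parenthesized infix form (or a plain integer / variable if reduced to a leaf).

Start: ((5*((8+((x+0)*(x+b)))*(((b+3)*(z+4))+((2+y)*x))))+0)
Step 1: at root: ((5*((8+((x+0)*(x+b)))*(((b+3)*(z+4))+((2+y)*x))))+0) -> (5*((8+((x+0)*(x+b)))*(((b+3)*(z+4))+((2+y)*x)))); overall: ((5*((8+((x+0)*(x+b)))*(((b+3)*(z+4))+((2+y)*x))))+0) -> (5*((8+((x+0)*(x+b)))*(((b+3)*(z+4))+((2+y)*x))))
Step 2: at RLRL: (x+0) -> x; overall: (5*((8+((x+0)*(x+b)))*(((b+3)*(z+4))+((2+y)*x)))) -> (5*((8+(x*(x+b)))*(((b+3)*(z+4))+((2+y)*x))))
Fixed point: (5*((8+(x*(x+b)))*(((b+3)*(z+4))+((2+y)*x))))

Answer: (5*((8+(x*(x+b)))*(((b+3)*(z+4))+((2+y)*x))))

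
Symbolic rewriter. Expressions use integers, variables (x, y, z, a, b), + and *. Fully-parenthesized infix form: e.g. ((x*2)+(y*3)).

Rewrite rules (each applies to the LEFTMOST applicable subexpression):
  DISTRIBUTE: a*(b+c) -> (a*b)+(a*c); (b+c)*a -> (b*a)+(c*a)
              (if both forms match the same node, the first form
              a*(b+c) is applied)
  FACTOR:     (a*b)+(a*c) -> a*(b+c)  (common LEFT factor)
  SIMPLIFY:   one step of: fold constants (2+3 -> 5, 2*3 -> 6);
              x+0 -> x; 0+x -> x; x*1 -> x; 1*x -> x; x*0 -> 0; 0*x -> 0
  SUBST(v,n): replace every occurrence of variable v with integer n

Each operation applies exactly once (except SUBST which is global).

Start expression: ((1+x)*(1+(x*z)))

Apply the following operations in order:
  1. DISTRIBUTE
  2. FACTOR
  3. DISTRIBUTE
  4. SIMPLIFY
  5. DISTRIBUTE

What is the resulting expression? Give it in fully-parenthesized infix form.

Answer: ((1+x)+((1*(x*z))+(x*(x*z))))

Derivation:
Start: ((1+x)*(1+(x*z)))
Apply DISTRIBUTE at root (target: ((1+x)*(1+(x*z)))): ((1+x)*(1+(x*z))) -> (((1+x)*1)+((1+x)*(x*z)))
Apply FACTOR at root (target: (((1+x)*1)+((1+x)*(x*z)))): (((1+x)*1)+((1+x)*(x*z))) -> ((1+x)*(1+(x*z)))
Apply DISTRIBUTE at root (target: ((1+x)*(1+(x*z)))): ((1+x)*(1+(x*z))) -> (((1+x)*1)+((1+x)*(x*z)))
Apply SIMPLIFY at L (target: ((1+x)*1)): (((1+x)*1)+((1+x)*(x*z))) -> ((1+x)+((1+x)*(x*z)))
Apply DISTRIBUTE at R (target: ((1+x)*(x*z))): ((1+x)+((1+x)*(x*z))) -> ((1+x)+((1*(x*z))+(x*(x*z))))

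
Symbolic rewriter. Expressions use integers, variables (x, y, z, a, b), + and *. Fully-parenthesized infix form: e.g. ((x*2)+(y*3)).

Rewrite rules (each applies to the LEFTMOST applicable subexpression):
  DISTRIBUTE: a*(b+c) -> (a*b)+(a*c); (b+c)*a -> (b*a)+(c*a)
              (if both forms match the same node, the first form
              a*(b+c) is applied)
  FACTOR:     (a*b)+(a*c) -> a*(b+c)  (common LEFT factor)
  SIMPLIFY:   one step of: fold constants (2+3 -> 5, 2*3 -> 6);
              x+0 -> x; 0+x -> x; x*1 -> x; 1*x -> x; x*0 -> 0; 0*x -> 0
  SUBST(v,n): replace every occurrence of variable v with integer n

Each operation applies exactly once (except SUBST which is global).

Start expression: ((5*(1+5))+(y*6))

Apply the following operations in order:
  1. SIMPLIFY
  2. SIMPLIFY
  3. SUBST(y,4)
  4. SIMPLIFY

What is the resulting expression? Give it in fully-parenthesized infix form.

Answer: (30+24)

Derivation:
Start: ((5*(1+5))+(y*6))
Apply SIMPLIFY at LR (target: (1+5)): ((5*(1+5))+(y*6)) -> ((5*6)+(y*6))
Apply SIMPLIFY at L (target: (5*6)): ((5*6)+(y*6)) -> (30+(y*6))
Apply SUBST(y,4): (30+(y*6)) -> (30+(4*6))
Apply SIMPLIFY at R (target: (4*6)): (30+(4*6)) -> (30+24)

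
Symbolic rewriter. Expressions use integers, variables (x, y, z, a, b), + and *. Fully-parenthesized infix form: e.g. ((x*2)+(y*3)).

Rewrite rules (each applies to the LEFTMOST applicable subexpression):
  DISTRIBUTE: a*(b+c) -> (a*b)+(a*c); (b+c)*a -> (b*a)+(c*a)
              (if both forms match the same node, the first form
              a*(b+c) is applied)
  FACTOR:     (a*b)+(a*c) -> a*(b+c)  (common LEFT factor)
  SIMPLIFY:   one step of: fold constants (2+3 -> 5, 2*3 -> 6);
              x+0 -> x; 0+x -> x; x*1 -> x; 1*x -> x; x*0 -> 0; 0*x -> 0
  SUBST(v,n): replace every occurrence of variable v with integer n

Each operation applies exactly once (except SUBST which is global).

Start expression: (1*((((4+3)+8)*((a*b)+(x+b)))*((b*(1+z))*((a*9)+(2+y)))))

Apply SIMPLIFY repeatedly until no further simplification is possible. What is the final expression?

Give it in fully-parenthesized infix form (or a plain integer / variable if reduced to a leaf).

Start: (1*((((4+3)+8)*((a*b)+(x+b)))*((b*(1+z))*((a*9)+(2+y)))))
Step 1: at root: (1*((((4+3)+8)*((a*b)+(x+b)))*((b*(1+z))*((a*9)+(2+y))))) -> ((((4+3)+8)*((a*b)+(x+b)))*((b*(1+z))*((a*9)+(2+y)))); overall: (1*((((4+3)+8)*((a*b)+(x+b)))*((b*(1+z))*((a*9)+(2+y))))) -> ((((4+3)+8)*((a*b)+(x+b)))*((b*(1+z))*((a*9)+(2+y))))
Step 2: at LLL: (4+3) -> 7; overall: ((((4+3)+8)*((a*b)+(x+b)))*((b*(1+z))*((a*9)+(2+y)))) -> (((7+8)*((a*b)+(x+b)))*((b*(1+z))*((a*9)+(2+y))))
Step 3: at LL: (7+8) -> 15; overall: (((7+8)*((a*b)+(x+b)))*((b*(1+z))*((a*9)+(2+y)))) -> ((15*((a*b)+(x+b)))*((b*(1+z))*((a*9)+(2+y))))
Fixed point: ((15*((a*b)+(x+b)))*((b*(1+z))*((a*9)+(2+y))))

Answer: ((15*((a*b)+(x+b)))*((b*(1+z))*((a*9)+(2+y))))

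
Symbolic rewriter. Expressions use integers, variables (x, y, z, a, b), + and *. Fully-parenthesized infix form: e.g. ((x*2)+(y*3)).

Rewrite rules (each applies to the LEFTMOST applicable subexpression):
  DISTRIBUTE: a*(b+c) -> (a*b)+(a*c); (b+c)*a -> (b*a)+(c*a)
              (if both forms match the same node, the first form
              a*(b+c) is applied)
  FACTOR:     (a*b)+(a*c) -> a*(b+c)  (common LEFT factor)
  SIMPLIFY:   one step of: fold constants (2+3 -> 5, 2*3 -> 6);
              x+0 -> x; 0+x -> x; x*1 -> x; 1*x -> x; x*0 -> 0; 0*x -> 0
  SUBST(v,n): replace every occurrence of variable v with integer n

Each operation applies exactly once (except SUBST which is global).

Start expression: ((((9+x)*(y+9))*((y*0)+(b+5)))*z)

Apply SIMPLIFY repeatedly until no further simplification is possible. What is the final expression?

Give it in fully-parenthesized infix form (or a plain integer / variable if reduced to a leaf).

Answer: ((((9+x)*(y+9))*(b+5))*z)

Derivation:
Start: ((((9+x)*(y+9))*((y*0)+(b+5)))*z)
Step 1: at LRL: (y*0) -> 0; overall: ((((9+x)*(y+9))*((y*0)+(b+5)))*z) -> ((((9+x)*(y+9))*(0+(b+5)))*z)
Step 2: at LR: (0+(b+5)) -> (b+5); overall: ((((9+x)*(y+9))*(0+(b+5)))*z) -> ((((9+x)*(y+9))*(b+5))*z)
Fixed point: ((((9+x)*(y+9))*(b+5))*z)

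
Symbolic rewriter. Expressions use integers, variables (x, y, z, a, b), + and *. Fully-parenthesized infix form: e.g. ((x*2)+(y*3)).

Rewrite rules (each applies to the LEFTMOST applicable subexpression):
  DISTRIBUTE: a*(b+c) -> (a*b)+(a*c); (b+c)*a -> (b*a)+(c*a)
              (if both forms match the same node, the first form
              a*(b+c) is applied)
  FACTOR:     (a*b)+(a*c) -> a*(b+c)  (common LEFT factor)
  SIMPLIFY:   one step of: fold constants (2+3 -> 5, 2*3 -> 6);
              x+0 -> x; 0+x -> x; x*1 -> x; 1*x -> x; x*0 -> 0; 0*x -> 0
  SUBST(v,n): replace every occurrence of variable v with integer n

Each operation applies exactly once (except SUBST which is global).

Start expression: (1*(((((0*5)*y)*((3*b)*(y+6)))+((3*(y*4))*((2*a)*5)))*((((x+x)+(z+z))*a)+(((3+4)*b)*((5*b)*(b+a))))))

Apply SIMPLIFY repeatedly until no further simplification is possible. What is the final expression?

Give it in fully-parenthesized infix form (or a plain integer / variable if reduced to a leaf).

Answer: (((3*(y*4))*((2*a)*5))*((((x+x)+(z+z))*a)+((7*b)*((5*b)*(b+a)))))

Derivation:
Start: (1*(((((0*5)*y)*((3*b)*(y+6)))+((3*(y*4))*((2*a)*5)))*((((x+x)+(z+z))*a)+(((3+4)*b)*((5*b)*(b+a))))))
Step 1: at root: (1*(((((0*5)*y)*((3*b)*(y+6)))+((3*(y*4))*((2*a)*5)))*((((x+x)+(z+z))*a)+(((3+4)*b)*((5*b)*(b+a)))))) -> (((((0*5)*y)*((3*b)*(y+6)))+((3*(y*4))*((2*a)*5)))*((((x+x)+(z+z))*a)+(((3+4)*b)*((5*b)*(b+a))))); overall: (1*(((((0*5)*y)*((3*b)*(y+6)))+((3*(y*4))*((2*a)*5)))*((((x+x)+(z+z))*a)+(((3+4)*b)*((5*b)*(b+a)))))) -> (((((0*5)*y)*((3*b)*(y+6)))+((3*(y*4))*((2*a)*5)))*((((x+x)+(z+z))*a)+(((3+4)*b)*((5*b)*(b+a)))))
Step 2: at LLLL: (0*5) -> 0; overall: (((((0*5)*y)*((3*b)*(y+6)))+((3*(y*4))*((2*a)*5)))*((((x+x)+(z+z))*a)+(((3+4)*b)*((5*b)*(b+a))))) -> ((((0*y)*((3*b)*(y+6)))+((3*(y*4))*((2*a)*5)))*((((x+x)+(z+z))*a)+(((3+4)*b)*((5*b)*(b+a)))))
Step 3: at LLL: (0*y) -> 0; overall: ((((0*y)*((3*b)*(y+6)))+((3*(y*4))*((2*a)*5)))*((((x+x)+(z+z))*a)+(((3+4)*b)*((5*b)*(b+a))))) -> (((0*((3*b)*(y+6)))+((3*(y*4))*((2*a)*5)))*((((x+x)+(z+z))*a)+(((3+4)*b)*((5*b)*(b+a)))))
Step 4: at LL: (0*((3*b)*(y+6))) -> 0; overall: (((0*((3*b)*(y+6)))+((3*(y*4))*((2*a)*5)))*((((x+x)+(z+z))*a)+(((3+4)*b)*((5*b)*(b+a))))) -> ((0+((3*(y*4))*((2*a)*5)))*((((x+x)+(z+z))*a)+(((3+4)*b)*((5*b)*(b+a)))))
Step 5: at L: (0+((3*(y*4))*((2*a)*5))) -> ((3*(y*4))*((2*a)*5)); overall: ((0+((3*(y*4))*((2*a)*5)))*((((x+x)+(z+z))*a)+(((3+4)*b)*((5*b)*(b+a))))) -> (((3*(y*4))*((2*a)*5))*((((x+x)+(z+z))*a)+(((3+4)*b)*((5*b)*(b+a)))))
Step 6: at RRLL: (3+4) -> 7; overall: (((3*(y*4))*((2*a)*5))*((((x+x)+(z+z))*a)+(((3+4)*b)*((5*b)*(b+a))))) -> (((3*(y*4))*((2*a)*5))*((((x+x)+(z+z))*a)+((7*b)*((5*b)*(b+a)))))
Fixed point: (((3*(y*4))*((2*a)*5))*((((x+x)+(z+z))*a)+((7*b)*((5*b)*(b+a)))))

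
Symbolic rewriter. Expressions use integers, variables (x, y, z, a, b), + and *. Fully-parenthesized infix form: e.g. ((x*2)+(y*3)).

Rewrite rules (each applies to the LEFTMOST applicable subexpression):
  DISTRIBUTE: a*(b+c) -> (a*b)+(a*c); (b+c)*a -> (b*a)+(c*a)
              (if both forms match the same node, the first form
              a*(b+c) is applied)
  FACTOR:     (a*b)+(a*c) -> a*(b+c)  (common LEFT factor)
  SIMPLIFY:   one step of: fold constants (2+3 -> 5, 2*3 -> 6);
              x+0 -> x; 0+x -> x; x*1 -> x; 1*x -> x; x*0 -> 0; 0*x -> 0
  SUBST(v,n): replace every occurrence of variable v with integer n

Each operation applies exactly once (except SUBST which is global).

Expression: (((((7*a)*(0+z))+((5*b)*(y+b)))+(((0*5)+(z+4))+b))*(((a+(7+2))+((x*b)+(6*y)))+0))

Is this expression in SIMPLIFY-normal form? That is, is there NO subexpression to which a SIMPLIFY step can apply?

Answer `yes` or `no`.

Expression: (((((7*a)*(0+z))+((5*b)*(y+b)))+(((0*5)+(z+4))+b))*(((a+(7+2))+((x*b)+(6*y)))+0))
Scanning for simplifiable subexpressions (pre-order)...
  at root: (((((7*a)*(0+z))+((5*b)*(y+b)))+(((0*5)+(z+4))+b))*(((a+(7+2))+((x*b)+(6*y)))+0)) (not simplifiable)
  at L: ((((7*a)*(0+z))+((5*b)*(y+b)))+(((0*5)+(z+4))+b)) (not simplifiable)
  at LL: (((7*a)*(0+z))+((5*b)*(y+b))) (not simplifiable)
  at LLL: ((7*a)*(0+z)) (not simplifiable)
  at LLLL: (7*a) (not simplifiable)
  at LLLR: (0+z) (SIMPLIFIABLE)
  at LLR: ((5*b)*(y+b)) (not simplifiable)
  at LLRL: (5*b) (not simplifiable)
  at LLRR: (y+b) (not simplifiable)
  at LR: (((0*5)+(z+4))+b) (not simplifiable)
  at LRL: ((0*5)+(z+4)) (not simplifiable)
  at LRLL: (0*5) (SIMPLIFIABLE)
  at LRLR: (z+4) (not simplifiable)
  at R: (((a+(7+2))+((x*b)+(6*y)))+0) (SIMPLIFIABLE)
  at RL: ((a+(7+2))+((x*b)+(6*y))) (not simplifiable)
  at RLL: (a+(7+2)) (not simplifiable)
  at RLLR: (7+2) (SIMPLIFIABLE)
  at RLR: ((x*b)+(6*y)) (not simplifiable)
  at RLRL: (x*b) (not simplifiable)
  at RLRR: (6*y) (not simplifiable)
Found simplifiable subexpr at path LLLR: (0+z)
One SIMPLIFY step would give: (((((7*a)*z)+((5*b)*(y+b)))+(((0*5)+(z+4))+b))*(((a+(7+2))+((x*b)+(6*y)))+0))
-> NOT in normal form.

Answer: no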